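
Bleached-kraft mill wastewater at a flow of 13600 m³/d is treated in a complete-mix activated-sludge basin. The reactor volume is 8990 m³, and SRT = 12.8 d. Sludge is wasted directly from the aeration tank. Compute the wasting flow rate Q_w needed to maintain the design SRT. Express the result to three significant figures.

With mixed-liquor wasting, θ_c = V/Q_w, so Q_w = V/θ_c = 8990/12.8 = 702.3 m³/d.

Q_w ≈ 702 m³/d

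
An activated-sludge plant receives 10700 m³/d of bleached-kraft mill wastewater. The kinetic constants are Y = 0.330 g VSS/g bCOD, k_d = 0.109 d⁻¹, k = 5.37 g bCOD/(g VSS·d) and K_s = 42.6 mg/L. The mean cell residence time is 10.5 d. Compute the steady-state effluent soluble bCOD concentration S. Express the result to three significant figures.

S ≈ 5.55 mg/L

Effluent substrate depends only on kinetics and SRT: S = K_s(1 + k_d θ_c) / [θ_c(Yk − k_d) − 1] = 42.6 × (1 + 0.109 × 10.5) / [10.5 × (0.330 × 5.37 − 0.109) − 1] = 91.36 / 16.46 = 5.549 mg/L.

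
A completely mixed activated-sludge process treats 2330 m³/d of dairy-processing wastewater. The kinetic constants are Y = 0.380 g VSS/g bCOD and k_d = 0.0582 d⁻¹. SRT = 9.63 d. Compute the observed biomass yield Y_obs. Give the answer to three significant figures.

Y_obs ≈ 0.244 g VSS/g bCOD

The observed yield is Y_obs = Y/(1 + k_d·θ_c) = 0.380 / (1 + 0.0582 × 9.63) = 0.380 / 1.560 = 0.2435 g VSS per g bCOD removed.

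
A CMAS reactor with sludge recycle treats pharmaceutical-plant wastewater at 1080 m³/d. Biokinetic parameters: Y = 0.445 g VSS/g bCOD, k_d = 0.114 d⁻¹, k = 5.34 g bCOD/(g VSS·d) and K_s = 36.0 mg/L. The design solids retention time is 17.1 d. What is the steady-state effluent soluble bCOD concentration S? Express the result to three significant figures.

Effluent substrate depends only on kinetics and SRT: S = K_s(1 + k_d θ_c) / [θ_c(Yk − k_d) − 1] = 36.0 × (1 + 0.114 × 17.1) / [17.1 × (0.445 × 5.34 − 0.114) − 1] = 106.2 / 37.69 = 2.817 mg/L.

S ≈ 2.82 mg/L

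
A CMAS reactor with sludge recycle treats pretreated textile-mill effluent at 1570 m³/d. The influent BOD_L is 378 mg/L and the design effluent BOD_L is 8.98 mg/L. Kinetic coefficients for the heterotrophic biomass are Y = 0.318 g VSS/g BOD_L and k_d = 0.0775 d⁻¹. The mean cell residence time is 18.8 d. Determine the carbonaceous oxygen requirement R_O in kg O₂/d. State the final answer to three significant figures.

R_O ≈ 473 kg O₂/d

The observed yield is Y_obs = Y/(1 + k_d·θ_c) = 0.318 / (1 + 0.0775 × 18.8) = 0.318 / 2.457 = 0.1294 g VSS per g BOD_L removed.
Substrate removed = Q·(S₀ − S) = 1570 m³/d × (378 − 8.98) g/m³ = 5.79×10^5 g/d = 579.4 kg/d.
Biomass synthesised: P_X = Y_obs × 579.4 = 74.98 kg VSS/d.
R_O = Q·ΔS − 1.42 P_X = 579.4 − 106.5 = 472.9 kg O₂/d.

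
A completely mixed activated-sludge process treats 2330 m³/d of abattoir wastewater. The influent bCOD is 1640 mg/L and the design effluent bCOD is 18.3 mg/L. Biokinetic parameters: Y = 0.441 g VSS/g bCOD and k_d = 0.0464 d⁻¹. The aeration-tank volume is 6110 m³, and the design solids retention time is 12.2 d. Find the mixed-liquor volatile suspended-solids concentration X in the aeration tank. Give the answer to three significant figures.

Solving the biomass balance for X: X = Y Q (S₀−S) θ_c / [V (1+k_d θ_c)] = 0.441 × 2330 × (1640 − 18.3) × 12.2 / [6110 × (1 + 0.0464 × 12.2)] = 2125 mg/L.

X ≈ 2120 mg/L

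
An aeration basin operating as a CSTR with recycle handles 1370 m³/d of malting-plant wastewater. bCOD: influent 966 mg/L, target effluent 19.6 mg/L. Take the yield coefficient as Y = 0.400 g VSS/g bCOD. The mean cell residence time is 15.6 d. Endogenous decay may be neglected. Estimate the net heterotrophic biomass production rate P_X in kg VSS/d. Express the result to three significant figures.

P_X ≈ 519 kg VSS/d

No decay correction is needed, so Y_obs = Y = 0.400.
Mass of bCOD removed per day: Q(S₀ − S) = 1370 × 946.4 g/m³ = 1297 kg/d.
Biomass produced: P_X = Y_obs·Q·ΔS = 0.4000 × 1297 ≈ 518.6 kg VSS/d.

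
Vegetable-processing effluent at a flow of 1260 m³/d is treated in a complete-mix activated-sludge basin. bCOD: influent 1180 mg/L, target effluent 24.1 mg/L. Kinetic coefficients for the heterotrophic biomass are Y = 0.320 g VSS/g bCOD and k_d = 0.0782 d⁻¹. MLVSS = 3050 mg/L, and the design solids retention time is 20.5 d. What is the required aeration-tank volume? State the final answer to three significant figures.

V ≈ 1200 m³

Steady-state biomass mass balance: V·X·(1 + k_d·θ_c) = Y·Q·(S₀ − S)·θ_c, so V = 0.320 × 1260 × (1180 − 24.1) × 20.5 / [3050 × (1 + 0.0782 × 20.5)] = 9.55×10^6 / 7939 = 1203 m³.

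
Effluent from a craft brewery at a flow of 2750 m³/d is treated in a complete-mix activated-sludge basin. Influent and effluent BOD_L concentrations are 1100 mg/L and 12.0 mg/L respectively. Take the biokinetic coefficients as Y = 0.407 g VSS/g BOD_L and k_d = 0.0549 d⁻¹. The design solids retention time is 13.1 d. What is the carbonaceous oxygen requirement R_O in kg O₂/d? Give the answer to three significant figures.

R_O ≈ 1990 kg O₂/d

Y_obs = Y / (1 + k_d θ_c) = 0.407 / (1 + 0.0549 × 13.1) = 0.407 / 1.719 = 0.2367.
Q·(S₀ − S) = 2750 × (1100 − 12.0) × 10⁻³ = 2992 kg/d removed.
Biomass synthesised: P_X = Y_obs × 2992 = 708.3 kg VSS/d.
R_O = Q·(S₀ − S) − 1.42·P_X = 2992 − 1.42 × 708.3 = 1986 kg O₂/d.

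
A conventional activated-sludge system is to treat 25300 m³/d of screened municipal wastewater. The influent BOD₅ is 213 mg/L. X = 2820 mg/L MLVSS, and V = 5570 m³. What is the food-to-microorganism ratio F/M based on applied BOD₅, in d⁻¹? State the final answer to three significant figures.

F/M = applied load / biomass = Q·S₀/(V·X) = 25300 × 213 / (5570 × 2820) = 0.3431 d⁻¹.

F/M ≈ 0.343 d⁻¹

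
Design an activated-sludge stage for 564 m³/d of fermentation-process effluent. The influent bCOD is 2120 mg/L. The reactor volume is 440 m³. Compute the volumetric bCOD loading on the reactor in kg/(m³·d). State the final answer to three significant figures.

L_v ≈ 2.72 kg bCOD/(m³·d)

Applied bCOD load per unit volume = Q·S₀/V = (564 × 2120/1000)/440.0 = 2.717 kg bCOD·m⁻³·d⁻¹.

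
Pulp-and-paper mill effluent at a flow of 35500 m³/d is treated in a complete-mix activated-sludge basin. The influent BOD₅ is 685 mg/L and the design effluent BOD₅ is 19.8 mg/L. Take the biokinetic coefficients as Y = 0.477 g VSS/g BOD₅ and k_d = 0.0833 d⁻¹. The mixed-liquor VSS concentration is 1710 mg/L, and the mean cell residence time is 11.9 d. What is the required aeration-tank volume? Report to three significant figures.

V ≈ 39400 m³

Rearranging the biomass balance for a CMAS with decay, V = Y·Q·ΔS·θ_c / [X·(1+k_d θ_c)] = 0.477 × 35500 × (685 − 19.8) × 11.9 / [1710 × (1 + 0.0833 × 11.9)] = 1.34×10^8 / 3405 = 39366 m³.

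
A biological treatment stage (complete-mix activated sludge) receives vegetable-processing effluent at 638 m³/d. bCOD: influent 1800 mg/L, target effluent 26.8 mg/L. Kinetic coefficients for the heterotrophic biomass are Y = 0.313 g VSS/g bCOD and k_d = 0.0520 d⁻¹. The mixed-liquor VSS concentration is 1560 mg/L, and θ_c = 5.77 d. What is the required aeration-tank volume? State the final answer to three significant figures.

V ≈ 1010 m³

Rearranging the biomass balance for a CMAS with decay, V = Y·Q·ΔS·θ_c / [X·(1+k_d θ_c)] = 0.313 × 638 × (1800 − 26.8) × 5.77 / [1560 × (1 + 0.0520 × 5.77)] = 2.04×10^6 / 2028 = 1007 m³.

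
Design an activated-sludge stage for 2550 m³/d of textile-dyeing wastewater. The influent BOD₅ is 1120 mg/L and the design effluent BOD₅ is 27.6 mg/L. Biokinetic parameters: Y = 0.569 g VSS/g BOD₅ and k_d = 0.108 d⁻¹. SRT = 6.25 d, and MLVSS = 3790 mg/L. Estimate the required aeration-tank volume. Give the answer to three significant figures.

Rearranging the biomass balance for a CMAS with decay, V = Y·Q·ΔS·θ_c / [X·(1+k_d θ_c)] = 0.569 × 2550 × (1120 − 27.6) × 6.25 / [3790 × (1 + 0.108 × 6.25)] = 9.91×10^6 / 6348 = 1560 m³.

V ≈ 1560 m³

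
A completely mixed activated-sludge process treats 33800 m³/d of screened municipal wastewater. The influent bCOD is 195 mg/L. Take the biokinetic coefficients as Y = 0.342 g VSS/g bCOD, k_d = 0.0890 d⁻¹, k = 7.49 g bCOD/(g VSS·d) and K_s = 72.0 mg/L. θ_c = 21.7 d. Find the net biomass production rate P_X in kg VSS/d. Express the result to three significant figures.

Effluent substrate depends only on kinetics and SRT: S = K_s(1 + k_d θ_c) / [θ_c(Yk − k_d) − 1] = 72.0 × (1 + 0.0890 × 21.7) / [21.7 × (0.342 × 7.49 − 0.0890) − 1] = 211.1 / 52.65 = 4.008 mg/L.
Correct the yield for decay: Y_obs = Y/(1 + k_d θ_c) = 0.342 / (1 + 0.0890 × 21.7) = 0.342 / 2.931 = 0.1167.
Mass of bCOD removed per day: Q(S₀ − S) = 33800 × 191.0 g/m³ = 6455 kg/d.
Biomass produced: P_X = Y_obs·Q·ΔS = 0.1167 × 6455 ≈ 753.2 kg VSS/d.

P_X ≈ 753 kg VSS/d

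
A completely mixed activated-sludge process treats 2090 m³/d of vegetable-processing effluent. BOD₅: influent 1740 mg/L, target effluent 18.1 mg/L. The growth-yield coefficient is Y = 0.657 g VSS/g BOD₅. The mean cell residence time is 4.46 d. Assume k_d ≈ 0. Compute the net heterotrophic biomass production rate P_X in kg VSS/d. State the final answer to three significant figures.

P_X ≈ 2360 kg VSS/d

Since k_d ≈ 0, Y_obs = Y = 0.657 g VSS/g BOD₅.
Substrate removed = Q·(S₀ − S) = 2090 m³/d × (1740 − 18.1) g/m³ = 3.6×10^6 g/d = 3599 kg/d.
P_X = Y_obs · Q(S₀ − S) = 0.6570 × 3599 = 2364 kg VSS/d.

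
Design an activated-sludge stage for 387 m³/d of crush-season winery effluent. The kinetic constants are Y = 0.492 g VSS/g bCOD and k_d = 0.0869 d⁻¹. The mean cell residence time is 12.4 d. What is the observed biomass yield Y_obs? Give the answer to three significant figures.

The observed yield is Y_obs = Y/(1 + k_d·θ_c) = 0.492 / (1 + 0.0869 × 12.4) = 0.492 / 2.078 = 0.2368 g VSS per g bCOD removed.

Y_obs ≈ 0.237 g VSS/g bCOD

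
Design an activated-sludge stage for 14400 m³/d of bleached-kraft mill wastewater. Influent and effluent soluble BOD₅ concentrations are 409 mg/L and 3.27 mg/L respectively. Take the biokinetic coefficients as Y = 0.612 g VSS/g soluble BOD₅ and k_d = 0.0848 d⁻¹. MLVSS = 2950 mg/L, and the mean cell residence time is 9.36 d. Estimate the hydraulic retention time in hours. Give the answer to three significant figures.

Rearranging the biomass balance for a CMAS with decay, V = Y·Q·ΔS·θ_c / [X·(1+k_d θ_c)] = 0.612 × 14400 × (409 − 3.27) × 9.36 / [2950 × (1 + 0.0848 × 9.36)] = 3.35×10^7 / 5291 = 6325 m³.
Hydraulic retention time τ = V/Q = 6325 / 14400 = 0.4392 d = 10.54 h.

τ ≈ 10.5 h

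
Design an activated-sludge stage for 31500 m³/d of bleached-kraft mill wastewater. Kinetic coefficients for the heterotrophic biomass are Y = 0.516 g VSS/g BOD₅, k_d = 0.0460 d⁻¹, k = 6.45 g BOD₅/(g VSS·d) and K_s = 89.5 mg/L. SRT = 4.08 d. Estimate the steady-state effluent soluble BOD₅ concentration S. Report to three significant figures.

For a completely mixed reactor with recycle the Lawrence–McCarty relation gives S = K_s·(1 + k_d·θ_c) / [θ_c·(Y·k − k_d) − 1] = 89.5 × (1 + 0.0460 × 4.08) / [4.08 × (0.516 × 6.45 − 0.0460) − 1] = 106.3 / 12.39 = 8.578 mg/L.

S ≈ 8.58 mg/L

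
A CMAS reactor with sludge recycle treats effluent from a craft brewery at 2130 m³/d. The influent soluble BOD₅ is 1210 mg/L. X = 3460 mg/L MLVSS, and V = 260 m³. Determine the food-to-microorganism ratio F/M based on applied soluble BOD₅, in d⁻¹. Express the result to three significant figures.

F/M = applied load / biomass = Q·S₀/(V·X) = 2130 × 1210 / (260.0 × 3460) = 2.865 d⁻¹.

F/M ≈ 2.86 d⁻¹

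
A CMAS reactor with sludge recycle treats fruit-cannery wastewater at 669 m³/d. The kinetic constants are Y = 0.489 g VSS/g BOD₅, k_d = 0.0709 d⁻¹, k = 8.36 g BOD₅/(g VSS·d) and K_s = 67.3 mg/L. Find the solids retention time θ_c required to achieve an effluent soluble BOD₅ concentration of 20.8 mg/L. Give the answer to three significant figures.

θ_c ≈ 1.12 d

Specific growth rate at S = 20.8 mg/L: μ = YkS/(K_s+S) = 0.489·8.36·20.8/(67.3+20.8) = 0.9652 d⁻¹.
θ_c = 1/(μ − k_d) = 1/(0.9652 − 0.0709) = 1/0.8943 = 1.118 d.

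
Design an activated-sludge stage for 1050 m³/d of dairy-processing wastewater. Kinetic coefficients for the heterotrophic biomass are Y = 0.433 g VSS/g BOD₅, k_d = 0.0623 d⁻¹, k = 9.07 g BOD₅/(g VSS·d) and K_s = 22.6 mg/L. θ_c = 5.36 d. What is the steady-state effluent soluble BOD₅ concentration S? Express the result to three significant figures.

S ≈ 1.53 mg/L

For a completely mixed reactor with recycle the Lawrence–McCarty relation gives S = K_s·(1 + k_d·θ_c) / [θ_c·(Y·k − k_d) − 1] = 22.6 × (1 + 0.0623 × 5.36) / [5.36 × (0.433 × 9.07 − 0.0623) − 1] = 30.15 / 19.72 = 1.529 mg/L.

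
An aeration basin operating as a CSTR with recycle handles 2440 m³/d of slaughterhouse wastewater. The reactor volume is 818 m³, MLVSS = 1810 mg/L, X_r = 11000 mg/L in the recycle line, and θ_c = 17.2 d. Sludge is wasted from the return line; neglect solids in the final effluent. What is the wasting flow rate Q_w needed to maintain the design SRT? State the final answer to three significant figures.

Q_w ≈ 7.83 m³/d

Q_w = (V·X)/(θ_c X_r) = 818.0 × 1810 / (17.2 × 11000) = 7.825 m³/d.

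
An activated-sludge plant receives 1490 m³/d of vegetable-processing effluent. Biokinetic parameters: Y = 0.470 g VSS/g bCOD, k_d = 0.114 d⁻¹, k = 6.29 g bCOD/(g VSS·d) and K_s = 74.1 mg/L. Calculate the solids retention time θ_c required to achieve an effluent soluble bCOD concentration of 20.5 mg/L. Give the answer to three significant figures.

θ_c ≈ 1.90 d

From 1/θ_c = Y·k·S/(K_s + S) − k_d: Y·k·S/(K_s+S) = 0.470 × 6.29 × 20.5 / (74.1 + 20.5) = 0.6406 d⁻¹.
1/θ_c = 0.6406 − 0.114 = 0.5266 d⁻¹, so θ_c = 1.899 d.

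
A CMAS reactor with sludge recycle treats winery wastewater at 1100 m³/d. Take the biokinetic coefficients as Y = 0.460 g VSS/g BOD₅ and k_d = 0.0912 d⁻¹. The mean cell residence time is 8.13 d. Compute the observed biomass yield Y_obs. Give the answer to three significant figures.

Observed yield with endogenous decay: Y_obs = Y / (1 + k_d·θ_c) = 0.460 / (1 + 0.0912 × 8.13) = 0.460 / 1.741 = 0.2641 g VSS/g BOD₅.

Y_obs ≈ 0.264 g VSS/g BOD₅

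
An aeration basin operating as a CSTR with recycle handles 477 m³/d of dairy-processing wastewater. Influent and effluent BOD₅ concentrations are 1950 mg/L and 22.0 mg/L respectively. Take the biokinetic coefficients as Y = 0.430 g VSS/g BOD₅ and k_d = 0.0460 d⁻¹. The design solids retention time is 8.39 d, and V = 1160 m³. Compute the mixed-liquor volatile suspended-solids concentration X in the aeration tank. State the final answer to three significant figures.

X ≈ 2060 mg/L

From V·X·(1 + k_d·θ_c) = Y·Q·(S₀ − S)·θ_c: X = 0.430 × 477 × (1950 − 22.0) × 8.39 / [1160 × (1 + 0.0460 × 8.39)] = 2064 mg/L.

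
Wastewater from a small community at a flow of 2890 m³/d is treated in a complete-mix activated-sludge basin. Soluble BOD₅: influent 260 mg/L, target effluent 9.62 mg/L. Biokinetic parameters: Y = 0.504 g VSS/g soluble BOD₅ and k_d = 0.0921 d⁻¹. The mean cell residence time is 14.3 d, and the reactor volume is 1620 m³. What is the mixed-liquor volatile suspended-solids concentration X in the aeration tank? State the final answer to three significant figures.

Solving the biomass balance for X: X = Y Q (S₀−S) θ_c / [V (1+k_d θ_c)] = 0.504 × 2890 × (260 − 9.62) × 14.3 / [1620 × (1 + 0.0921 × 14.3)] = 1389 mg/L.

X ≈ 1390 mg/L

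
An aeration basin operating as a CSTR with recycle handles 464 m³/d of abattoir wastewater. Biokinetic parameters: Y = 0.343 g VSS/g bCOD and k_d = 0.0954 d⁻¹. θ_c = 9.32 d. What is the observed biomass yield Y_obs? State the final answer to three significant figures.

Observed yield with endogenous decay: Y_obs = Y / (1 + k_d·θ_c) = 0.343 / (1 + 0.0954 × 9.32) = 0.343 / 1.889 = 0.1816 g VSS/g bCOD.

Y_obs ≈ 0.182 g VSS/g bCOD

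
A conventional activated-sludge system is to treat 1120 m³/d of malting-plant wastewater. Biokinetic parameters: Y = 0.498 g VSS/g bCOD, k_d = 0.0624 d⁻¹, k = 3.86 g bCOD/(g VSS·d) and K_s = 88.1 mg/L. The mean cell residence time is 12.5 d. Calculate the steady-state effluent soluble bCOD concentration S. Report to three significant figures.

S ≈ 7.05 mg/L

Effluent substrate depends only on kinetics and SRT: S = K_s(1 + k_d θ_c) / [θ_c(Yk − k_d) − 1] = 88.1 × (1 + 0.0624 × 12.5) / [12.5 × (0.498 × 3.86 − 0.0624) − 1] = 156.8 / 22.25 = 7.048 mg/L.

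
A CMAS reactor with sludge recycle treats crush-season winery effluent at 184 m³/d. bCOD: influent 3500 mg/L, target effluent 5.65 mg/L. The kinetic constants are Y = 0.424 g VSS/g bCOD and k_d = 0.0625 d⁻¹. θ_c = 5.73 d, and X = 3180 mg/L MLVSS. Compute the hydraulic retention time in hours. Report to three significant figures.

Rearranging the biomass balance for a CMAS with decay, V = Y·Q·ΔS·θ_c / [X·(1+k_d θ_c)] = 0.424 × 184 × (3500 − 5.65) × 5.73 / [3180 × (1 + 0.0625 × 5.73)] = 1.56×10^6 / 4319 = 361.7 m³.
HRT = V/Q = 361.7 m³ / 184 m³·d⁻¹ = 1.966 d × 24 = 47.18 h.

τ ≈ 47.2 h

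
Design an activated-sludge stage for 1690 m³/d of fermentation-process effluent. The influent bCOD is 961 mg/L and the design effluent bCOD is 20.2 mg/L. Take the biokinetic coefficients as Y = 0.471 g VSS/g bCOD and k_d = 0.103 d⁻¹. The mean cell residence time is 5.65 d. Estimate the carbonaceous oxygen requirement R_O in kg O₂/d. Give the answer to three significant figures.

R_O ≈ 918 kg O₂/d

Y_obs = Y / (1 + k_d θ_c) = 0.471 / (1 + 0.103 × 5.65) = 0.471 / 1.582 = 0.2977.
Q·(S₀ − S) = 1690 × (961 − 20.2) × 10⁻³ = 1590 kg/d removed.
P_X = Y_obs·Q·(S₀ − S) = 0.2977 × 1590 = 473.4 kg VSS/d.
R_O = Q·(S₀ − S) − 1.42·P_X = 1590 − 1.42 × 473.4 = 917.7 kg O₂/d.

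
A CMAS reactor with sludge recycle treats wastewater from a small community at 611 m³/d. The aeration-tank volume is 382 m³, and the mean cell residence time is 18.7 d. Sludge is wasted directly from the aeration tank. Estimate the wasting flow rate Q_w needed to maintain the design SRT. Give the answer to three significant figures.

Wasting from the aeration tank: Q_w = V / θ_c = 382.0 / 18.7 = 20.43 m³/d.

Q_w ≈ 20.4 m³/d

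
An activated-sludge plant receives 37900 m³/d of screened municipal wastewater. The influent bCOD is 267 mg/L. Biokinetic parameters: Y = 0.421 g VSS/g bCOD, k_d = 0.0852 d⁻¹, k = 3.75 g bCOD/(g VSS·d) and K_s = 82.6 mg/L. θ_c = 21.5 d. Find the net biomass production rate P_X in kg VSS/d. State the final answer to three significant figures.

P_X ≈ 1460 kg VSS/d

Effluent substrate depends only on kinetics and SRT: S = K_s(1 + k_d θ_c) / [θ_c(Yk − k_d) − 1] = 82.6 × (1 + 0.0852 × 21.5) / [21.5 × (0.421 × 3.75 − 0.0852) − 1] = 233.9 / 31.11 = 7.518 mg/L.
Observed yield with endogenous decay: Y_obs = Y / (1 + k_d·θ_c) = 0.421 / (1 + 0.0852 × 21.5) = 0.421 / 2.832 = 0.1487 g VSS/g bCOD.
Substrate removed = Q·(S₀ − S) = 37900 m³/d × (267 − 7.52) g/m³ = 9.83×10^6 g/d = 9834 kg/d.
P_X = Y_obs · Q(S₀ − S) = 0.1487 × 9834 = 1462 kg VSS/d.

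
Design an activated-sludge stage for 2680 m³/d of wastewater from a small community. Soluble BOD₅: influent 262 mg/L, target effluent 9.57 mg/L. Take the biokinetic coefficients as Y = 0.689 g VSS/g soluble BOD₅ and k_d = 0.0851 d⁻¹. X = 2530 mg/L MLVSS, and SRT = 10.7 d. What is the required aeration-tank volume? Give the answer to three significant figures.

From the SRT design equation V = Y Q (S₀−S) θ_c / [X (1 + k_d θ_c)] = 0.689 × 2680 × (262 − 9.57) × 10.7 / [2530 × (1 + 0.0851 × 10.7)] = 4.99×10^6 / 4834 = 1032 m³.

V ≈ 1030 m³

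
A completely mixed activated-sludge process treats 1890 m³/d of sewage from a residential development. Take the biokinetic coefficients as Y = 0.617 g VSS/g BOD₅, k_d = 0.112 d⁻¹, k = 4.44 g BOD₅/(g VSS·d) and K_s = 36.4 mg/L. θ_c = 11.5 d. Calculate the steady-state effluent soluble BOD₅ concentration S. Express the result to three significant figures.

Effluent substrate depends only on kinetics and SRT: S = K_s(1 + k_d θ_c) / [θ_c(Yk − k_d) − 1] = 36.4 × (1 + 0.112 × 11.5) / [11.5 × (0.617 × 4.44 − 0.112) − 1] = 83.28 / 29.22 = 2.851 mg/L.

S ≈ 2.85 mg/L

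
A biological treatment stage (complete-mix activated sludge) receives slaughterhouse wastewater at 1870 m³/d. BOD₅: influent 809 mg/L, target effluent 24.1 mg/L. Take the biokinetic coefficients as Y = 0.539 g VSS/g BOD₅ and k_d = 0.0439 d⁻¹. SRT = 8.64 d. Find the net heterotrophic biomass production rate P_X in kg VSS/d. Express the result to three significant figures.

P_X ≈ 574 kg VSS/d

Observed yield with endogenous decay: Y_obs = Y / (1 + k_d·θ_c) = 0.539 / (1 + 0.0439 × 8.64) = 0.539 / 1.379 = 0.3908 g VSS/g BOD₅.
ΔS = 809 − 24.1 = 784.9 mg/L, so the substrate removal rate is 1870 × 784.9/1000 = 1468 kg BOD₅/d.
Net biomass production P_X = Y_obs × Q·(S₀ − S) = 0.3908 × 1468 = 573.6 kg VSS/d.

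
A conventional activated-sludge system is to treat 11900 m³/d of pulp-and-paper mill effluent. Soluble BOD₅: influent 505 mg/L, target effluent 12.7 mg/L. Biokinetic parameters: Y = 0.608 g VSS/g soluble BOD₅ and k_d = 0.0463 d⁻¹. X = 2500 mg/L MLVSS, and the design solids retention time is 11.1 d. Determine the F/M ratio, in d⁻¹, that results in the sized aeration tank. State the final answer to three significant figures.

F/M ≈ 0.230 d⁻¹

From the SRT design equation V = Y Q (S₀−S) θ_c / [X (1 + k_d θ_c)] = 0.608 × 11900 × (505 − 12.7) × 11.1 / [2500 × (1 + 0.0463 × 11.1)] = 3.95×10^7 / 3785 = 10446 m³.
F/M = applied load / biomass = Q·S₀/(V·X) = 11900 × 505 / (10446 × 2500) = 0.2301 d⁻¹.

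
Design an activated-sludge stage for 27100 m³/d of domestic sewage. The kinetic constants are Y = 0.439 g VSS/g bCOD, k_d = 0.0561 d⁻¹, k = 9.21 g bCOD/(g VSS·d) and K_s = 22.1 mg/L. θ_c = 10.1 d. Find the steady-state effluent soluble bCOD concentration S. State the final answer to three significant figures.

S ≈ 0.882 mg/L

Effluent substrate depends only on kinetics and SRT: S = K_s(1 + k_d θ_c) / [θ_c(Yk − k_d) − 1] = 22.1 × (1 + 0.0561 × 10.1) / [10.1 × (0.439 × 9.21 − 0.0561) − 1] = 34.62 / 39.27 = 0.8817 mg/L.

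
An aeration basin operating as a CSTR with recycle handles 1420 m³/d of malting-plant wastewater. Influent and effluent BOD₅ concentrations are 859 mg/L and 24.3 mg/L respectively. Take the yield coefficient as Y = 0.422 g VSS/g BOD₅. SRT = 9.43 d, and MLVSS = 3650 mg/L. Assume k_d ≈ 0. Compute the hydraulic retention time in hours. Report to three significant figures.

τ ≈ 21.8 h

Biomass mass balance (decay neglected): V·X = Y·Q·(S₀ − S)·θ_c, so V = 0.422 × 1420 × (859 − 24.3) × 9.43 / 3650 = 1292 m³.
HRT = V/Q = 1292 m³ / 1420 m³·d⁻¹ = 0.9100 d × 24 = 21.84 h.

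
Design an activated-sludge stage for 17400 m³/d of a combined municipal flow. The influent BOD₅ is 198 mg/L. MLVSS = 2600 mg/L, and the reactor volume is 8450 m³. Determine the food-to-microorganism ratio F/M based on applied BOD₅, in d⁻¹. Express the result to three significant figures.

Food-to-microorganism ratio F/M = Q S₀ / (V X) = 17400 × 198 / (8450 × 2600) = 0.1568 d⁻¹.

F/M ≈ 0.157 d⁻¹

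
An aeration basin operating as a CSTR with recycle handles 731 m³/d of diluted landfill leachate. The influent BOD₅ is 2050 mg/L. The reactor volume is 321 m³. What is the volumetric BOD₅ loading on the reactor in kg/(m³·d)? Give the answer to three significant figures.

L_v ≈ 4.67 kg BOD₅/(m³·d)

Volumetric loading L_v = Q·S₀ / V = 731 × 2050 g/m³ / 321.0 m³ = 4668 g/(m³·d) = 4.668 kg BOD₅/(m³·d).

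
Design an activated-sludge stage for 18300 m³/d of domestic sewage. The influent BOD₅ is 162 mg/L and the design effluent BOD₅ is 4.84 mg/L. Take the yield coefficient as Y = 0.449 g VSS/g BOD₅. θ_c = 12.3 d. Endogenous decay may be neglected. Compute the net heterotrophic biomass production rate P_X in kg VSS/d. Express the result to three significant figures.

No decay correction is needed, so Y_obs = Y = 0.449.
Q·(S₀ − S) = 18300 × (162 − 4.84) × 10⁻³ = 2876 kg/d removed.
P_X = Y_obs · Q(S₀ − S) = 0.4490 × 2876 = 1291 kg VSS/d.

P_X ≈ 1290 kg VSS/d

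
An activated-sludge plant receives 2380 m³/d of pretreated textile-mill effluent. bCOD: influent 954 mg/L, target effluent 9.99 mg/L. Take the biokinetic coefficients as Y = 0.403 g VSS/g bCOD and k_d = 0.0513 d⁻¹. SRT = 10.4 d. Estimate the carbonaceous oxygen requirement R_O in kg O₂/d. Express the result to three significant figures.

Correct the yield for decay: Y_obs = Y/(1 + k_d θ_c) = 0.403 / (1 + 0.0513 × 10.4) = 0.403 / 1.534 = 0.2628.
Mass of bCOD removed per day: Q(S₀ − S) = 2380 × 944.0 g/m³ = 2247 kg/d.
Net sludge production P_X = 0.2628 × 2247 = 590.4 kg VSS/d.
R_O = Q·ΔS − 1.42 P_X = 2247 − 838.4 = 1408 kg O₂/d.

R_O ≈ 1410 kg O₂/d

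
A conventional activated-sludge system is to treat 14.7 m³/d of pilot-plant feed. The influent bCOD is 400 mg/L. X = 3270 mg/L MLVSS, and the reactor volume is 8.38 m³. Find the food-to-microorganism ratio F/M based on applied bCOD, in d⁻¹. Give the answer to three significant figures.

F/M = applied load / biomass = Q·S₀/(V·X) = 14.7 × 400 / (8.380 × 3270) = 0.2146 d⁻¹.

F/M ≈ 0.215 d⁻¹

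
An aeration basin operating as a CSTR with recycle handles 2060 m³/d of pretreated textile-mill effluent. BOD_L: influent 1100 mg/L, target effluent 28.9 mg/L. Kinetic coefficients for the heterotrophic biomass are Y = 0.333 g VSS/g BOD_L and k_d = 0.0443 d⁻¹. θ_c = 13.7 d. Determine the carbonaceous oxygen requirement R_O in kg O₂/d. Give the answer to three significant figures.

The observed yield is Y_obs = Y/(1 + k_d·θ_c) = 0.333 / (1 + 0.0443 × 13.7) = 0.333 / 1.607 = 0.2072 g VSS per g BOD_L removed.
ΔS = 1100 − 28.9 = 1071 mg/L, so the substrate removal rate is 2060 × 1071/1000 = 2206 kg BOD_L/d.
Net sludge production P_X = 0.2072 × 2206 = 457.2 kg VSS/d.
R_O = Q·ΔS − 1.42 P_X = 2206 − 649.3 = 1557 kg O₂/d.

R_O ≈ 1560 kg O₂/d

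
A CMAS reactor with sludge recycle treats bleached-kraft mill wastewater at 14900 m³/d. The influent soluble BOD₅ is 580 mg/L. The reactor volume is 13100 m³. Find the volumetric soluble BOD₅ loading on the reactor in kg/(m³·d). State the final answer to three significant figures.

L_v ≈ 0.660 kg soluble BOD₅/(m³·d)

Applied soluble BOD₅ load per unit volume = Q·S₀/V = (14900 × 580/1000)/13100 = 0.6597 kg soluble BOD₅·m⁻³·d⁻¹.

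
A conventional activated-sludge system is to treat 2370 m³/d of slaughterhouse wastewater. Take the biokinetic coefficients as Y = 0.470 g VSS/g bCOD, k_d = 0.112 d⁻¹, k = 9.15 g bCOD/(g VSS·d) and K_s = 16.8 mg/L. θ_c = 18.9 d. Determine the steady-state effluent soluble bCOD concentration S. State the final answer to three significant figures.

S ≈ 0.670 mg/L

From the Monod/SRT balance for a CMAS, S = K_s·(1+k_d θ_c)/[θ_c·(Y k − k_d) − 1] = 16.8 × (1 + 0.112 × 18.9) / [18.9 × (0.470 × 9.15 − 0.112) − 1] = 52.36 / 78.16 = 0.6699 mg/L.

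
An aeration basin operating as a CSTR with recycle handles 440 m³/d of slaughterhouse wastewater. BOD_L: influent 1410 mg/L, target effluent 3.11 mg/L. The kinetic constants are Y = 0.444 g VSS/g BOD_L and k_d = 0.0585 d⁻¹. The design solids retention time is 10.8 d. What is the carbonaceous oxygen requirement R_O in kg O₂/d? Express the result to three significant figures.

Y_obs = Y / (1 + k_d θ_c) = 0.444 / (1 + 0.0585 × 10.8) = 0.444 / 1.632 = 0.2721.
ΔS = 1410 − 3.11 = 1407 mg/L, so the substrate removal rate is 440 × 1407/1000 = 619.0 kg BOD_L/d.
P_X = Y_obs·Q·(S₀ − S) = 0.2721 × 619.0 = 168.4 kg VSS/d.
R_O = Q·(S₀ − S) − 1.42·P_X = 619.0 − 1.42 × 168.4 = 379.9 kg O₂/d.

R_O ≈ 380 kg O₂/d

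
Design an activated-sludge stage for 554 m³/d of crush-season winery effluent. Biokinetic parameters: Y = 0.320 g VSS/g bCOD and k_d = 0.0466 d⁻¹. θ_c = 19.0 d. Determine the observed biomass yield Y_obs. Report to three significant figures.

Observed yield with endogenous decay: Y_obs = Y / (1 + k_d·θ_c) = 0.320 / (1 + 0.0466 × 19.0) = 0.320 / 1.885 = 0.1697 g VSS/g bCOD.

Y_obs ≈ 0.170 g VSS/g bCOD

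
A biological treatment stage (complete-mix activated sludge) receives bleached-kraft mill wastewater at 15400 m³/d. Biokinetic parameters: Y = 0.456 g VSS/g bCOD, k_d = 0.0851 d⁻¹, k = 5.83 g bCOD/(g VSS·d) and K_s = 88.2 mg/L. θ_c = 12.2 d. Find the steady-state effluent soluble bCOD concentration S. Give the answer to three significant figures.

From the Monod/SRT balance for a CMAS, S = K_s·(1+k_d θ_c)/[θ_c·(Y k − k_d) − 1] = 88.2 × (1 + 0.0851 × 12.2) / [12.2 × (0.456 × 5.83 − 0.0851) − 1] = 179.8 / 30.40 = 5.914 mg/L.

S ≈ 5.91 mg/L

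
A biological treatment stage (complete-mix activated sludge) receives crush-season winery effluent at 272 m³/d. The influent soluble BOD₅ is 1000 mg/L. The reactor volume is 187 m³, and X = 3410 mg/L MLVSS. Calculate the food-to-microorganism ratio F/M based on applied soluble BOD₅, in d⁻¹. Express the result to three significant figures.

F/M ≈ 0.427 d⁻¹

F/M = applied load / biomass = Q·S₀/(V·X) = 272 × 1000 / (187.0 × 3410) = 0.4266 d⁻¹.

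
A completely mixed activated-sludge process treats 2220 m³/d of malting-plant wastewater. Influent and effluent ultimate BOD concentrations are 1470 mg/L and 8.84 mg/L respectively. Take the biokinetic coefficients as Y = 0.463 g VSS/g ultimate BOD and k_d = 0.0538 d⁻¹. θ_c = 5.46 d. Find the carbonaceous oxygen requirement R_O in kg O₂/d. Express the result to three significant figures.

Y_obs = Y / (1 + k_d θ_c) = 0.463 / (1 + 0.0538 × 5.46) = 0.463 / 1.294 = 0.3579.
Mass of ultimate BOD removed per day: Q(S₀ − S) = 2220 × 1461 g/m³ = 3244 kg/d.
P_X = Y_obs·Q·(S₀ − S) = 0.3579 × 3244 = 1161 kg VSS/d.
R_O = Q·ΔS − 1.42 P_X = 3244 − 1648 = 1595 kg O₂/d.

R_O ≈ 1600 kg O₂/d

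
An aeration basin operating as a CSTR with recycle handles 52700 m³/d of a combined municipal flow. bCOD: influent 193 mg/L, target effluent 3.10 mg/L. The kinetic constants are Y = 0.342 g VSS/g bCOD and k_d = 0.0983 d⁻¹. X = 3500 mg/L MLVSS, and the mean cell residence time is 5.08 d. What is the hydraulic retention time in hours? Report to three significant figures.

τ ≈ 1.51 h

From the SRT design equation V = Y Q (S₀−S) θ_c / [X (1 + k_d θ_c)] = 0.342 × 52700 × (193 − 3.10) × 5.08 / [3500 × (1 + 0.0983 × 5.08)] = 1.74×10^7 / 5248 = 3313 m³.
HRT = V/Q = 3313 m³ / 52700 m³·d⁻¹ = 0.06287 d × 24 = 1.509 h.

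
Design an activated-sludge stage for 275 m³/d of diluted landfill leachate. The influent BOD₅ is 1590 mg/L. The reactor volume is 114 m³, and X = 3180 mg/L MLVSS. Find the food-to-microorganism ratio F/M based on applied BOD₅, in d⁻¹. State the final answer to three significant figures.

Food-to-microorganism ratio F/M = Q S₀ / (V X) = 275 × 1590 / (114.0 × 3180) = 1.206 d⁻¹.

F/M ≈ 1.21 d⁻¹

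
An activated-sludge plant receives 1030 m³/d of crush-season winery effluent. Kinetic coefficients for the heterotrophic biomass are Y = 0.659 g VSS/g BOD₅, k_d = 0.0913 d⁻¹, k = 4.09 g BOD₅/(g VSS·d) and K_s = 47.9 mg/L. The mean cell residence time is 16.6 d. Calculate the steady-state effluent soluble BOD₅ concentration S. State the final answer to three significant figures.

S ≈ 2.85 mg/L

Effluent substrate depends only on kinetics and SRT: S = K_s(1 + k_d θ_c) / [θ_c(Yk − k_d) − 1] = 47.9 × (1 + 0.0913 × 16.6) / [16.6 × (0.659 × 4.09 − 0.0913) − 1] = 120.5 / 42.23 = 2.854 mg/L.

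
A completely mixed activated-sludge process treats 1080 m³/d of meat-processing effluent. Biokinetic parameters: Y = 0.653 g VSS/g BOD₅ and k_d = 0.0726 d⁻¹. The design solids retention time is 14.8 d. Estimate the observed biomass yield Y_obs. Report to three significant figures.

Correct the yield for decay: Y_obs = Y/(1 + k_d θ_c) = 0.653 / (1 + 0.0726 × 14.8) = 0.653 / 2.074 = 0.3148.

Y_obs ≈ 0.315 g VSS/g BOD₅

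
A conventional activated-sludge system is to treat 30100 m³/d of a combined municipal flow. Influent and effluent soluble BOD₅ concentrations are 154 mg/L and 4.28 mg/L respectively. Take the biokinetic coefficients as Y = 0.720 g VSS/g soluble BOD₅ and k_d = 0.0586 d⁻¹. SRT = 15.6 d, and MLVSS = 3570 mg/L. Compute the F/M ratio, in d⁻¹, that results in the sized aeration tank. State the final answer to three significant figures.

F/M ≈ 0.175 d⁻¹

Steady-state biomass mass balance: V·X·(1 + k_d·θ_c) = Y·Q·(S₀ − S)·θ_c, so V = 0.720 × 30100 × (154 − 4.28) × 15.6 / [3570 × (1 + 0.0586 × 15.6)] = 5.06×10^7 / 6834 = 7407 m³.
Food-to-microorganism ratio F/M = Q S₀ / (V X) = 30100 × 154 / (7407 × 3570) = 0.1753 d⁻¹.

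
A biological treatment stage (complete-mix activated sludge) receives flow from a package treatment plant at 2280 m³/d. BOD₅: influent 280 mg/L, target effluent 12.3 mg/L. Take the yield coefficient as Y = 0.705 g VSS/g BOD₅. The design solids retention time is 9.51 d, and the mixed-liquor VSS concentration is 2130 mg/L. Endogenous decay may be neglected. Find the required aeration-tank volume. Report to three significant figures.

V ≈ 1920 m³

With k_d = 0 the design equation reduces to V = Y Q (S₀−S) θ_c / X = 0.705 × 2280 × (280 − 12.3) × 9.51 / 2130 = 1921 m³.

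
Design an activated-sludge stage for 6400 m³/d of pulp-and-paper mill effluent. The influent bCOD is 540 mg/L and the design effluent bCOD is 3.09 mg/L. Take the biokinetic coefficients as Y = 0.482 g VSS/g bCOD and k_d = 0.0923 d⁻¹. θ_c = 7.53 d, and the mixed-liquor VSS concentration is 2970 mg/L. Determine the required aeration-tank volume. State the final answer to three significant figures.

V ≈ 2480 m³

From the SRT design equation V = Y Q (S₀−S) θ_c / [X (1 + k_d θ_c)] = 0.482 × 6400 × (540 − 3.09) × 7.53 / [2970 × (1 + 0.0923 × 7.53)] = 1.25×10^7 / 5034 = 2477 m³.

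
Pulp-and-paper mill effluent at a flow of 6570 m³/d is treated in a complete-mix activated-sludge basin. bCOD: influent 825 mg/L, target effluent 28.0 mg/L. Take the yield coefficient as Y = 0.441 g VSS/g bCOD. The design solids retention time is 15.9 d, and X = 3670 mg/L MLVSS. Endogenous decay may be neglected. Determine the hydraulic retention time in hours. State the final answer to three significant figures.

V·X = Y·Q·ΔS·θ_c gives V = 0.441 × 6570 × (825 − 28.0) × 15.9 / 3670 = 10004 m³.
Hydraulic retention time τ = V/Q = 10004 / 6570 = 1.523 d = 36.55 h.

τ ≈ 36.5 h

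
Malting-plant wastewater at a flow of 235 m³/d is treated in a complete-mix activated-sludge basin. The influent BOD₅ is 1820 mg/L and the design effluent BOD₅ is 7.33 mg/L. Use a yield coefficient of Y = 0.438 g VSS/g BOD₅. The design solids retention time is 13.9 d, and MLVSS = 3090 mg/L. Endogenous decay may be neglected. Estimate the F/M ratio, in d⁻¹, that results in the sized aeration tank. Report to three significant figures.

Biomass mass balance (decay neglected): V·X = Y·Q·(S₀ − S)·θ_c, so V = 0.438 × 235 × (1820 − 7.33) × 13.9 / 3090 = 839.3 m³.
F/M = applied load / biomass = Q·S₀/(V·X) = 235 × 1820 / (839.3 × 3090) = 0.1649 d⁻¹.

F/M ≈ 0.165 d⁻¹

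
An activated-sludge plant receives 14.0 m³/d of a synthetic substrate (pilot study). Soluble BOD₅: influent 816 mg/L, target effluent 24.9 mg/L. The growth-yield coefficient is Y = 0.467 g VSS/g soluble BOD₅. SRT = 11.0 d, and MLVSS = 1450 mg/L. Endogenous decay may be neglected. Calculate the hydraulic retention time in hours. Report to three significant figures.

V·X = Y·Q·ΔS·θ_c gives V = 0.467 × 14.0 × (816 − 24.9) × 11.0 / 1450 = 39.24 m³.
Hydraulic retention time τ = V/Q = 39.24 / 14.0 = 2.803 d = 67.26 h.

τ ≈ 67.3 h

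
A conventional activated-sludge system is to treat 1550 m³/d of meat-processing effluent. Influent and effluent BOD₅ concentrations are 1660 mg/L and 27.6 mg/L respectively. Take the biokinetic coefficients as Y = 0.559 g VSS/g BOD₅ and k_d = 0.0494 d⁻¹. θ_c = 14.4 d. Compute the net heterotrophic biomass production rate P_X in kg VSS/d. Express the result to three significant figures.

P_X ≈ 826 kg VSS/d

Observed yield with endogenous decay: Y_obs = Y / (1 + k_d·θ_c) = 0.559 / (1 + 0.0494 × 14.4) = 0.559 / 1.711 = 0.3266 g VSS/g BOD₅.
Mass of BOD₅ removed per day: Q(S₀ − S) = 1550 × 1632 g/m³ = 2530 kg/d.
P_X = Y_obs · Q(S₀ − S) = 0.3266 × 2530 = 826.5 kg VSS/d.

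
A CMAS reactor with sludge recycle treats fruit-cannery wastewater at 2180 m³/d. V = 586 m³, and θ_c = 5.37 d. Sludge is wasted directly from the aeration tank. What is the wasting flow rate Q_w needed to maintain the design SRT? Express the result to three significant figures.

Wasting from the aeration tank: Q_w = V / θ_c = 586.0 / 5.37 = 109.1 m³/d.

Q_w ≈ 109 m³/d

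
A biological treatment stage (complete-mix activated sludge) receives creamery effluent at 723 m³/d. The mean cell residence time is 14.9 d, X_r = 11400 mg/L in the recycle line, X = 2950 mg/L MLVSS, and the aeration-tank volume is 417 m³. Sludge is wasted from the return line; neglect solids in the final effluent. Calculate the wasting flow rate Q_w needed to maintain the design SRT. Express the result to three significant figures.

Q_w ≈ 7.24 m³/d

Wasting from the return line (neglecting effluent solids): Q_w = V·X / (θ_c·X_r) = 417.0 × 2950 / (14.9 × 11400) = 7.242 m³/d.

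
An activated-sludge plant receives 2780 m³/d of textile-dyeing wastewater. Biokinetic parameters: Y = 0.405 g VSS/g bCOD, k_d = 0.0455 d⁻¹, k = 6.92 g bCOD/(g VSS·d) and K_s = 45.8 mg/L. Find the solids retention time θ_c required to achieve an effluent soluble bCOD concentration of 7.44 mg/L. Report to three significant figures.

θ_c ≈ 2.89 d

Specific growth rate at S = 7.44 mg/L: μ = YkS/(K_s+S) = 0.405·6.92·7.44/(45.8+7.44) = 0.3916 d⁻¹.
Then 1/θ_c = μ − k_d = 0.3916 − 0.0455 = 0.3461 d⁻¹, giving θ_c = 2.889 d.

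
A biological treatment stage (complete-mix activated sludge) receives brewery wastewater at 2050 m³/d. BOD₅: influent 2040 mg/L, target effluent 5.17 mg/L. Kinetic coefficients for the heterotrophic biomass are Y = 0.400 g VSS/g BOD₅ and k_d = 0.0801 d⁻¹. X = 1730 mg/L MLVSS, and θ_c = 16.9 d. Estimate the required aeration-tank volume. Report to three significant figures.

Steady-state biomass mass balance: V·X·(1 + k_d·θ_c) = Y·Q·(S₀ − S)·θ_c, so V = 0.400 × 2050 × (2040 − 5.17) × 16.9 / [1730 × (1 + 0.0801 × 16.9)] = 2.82×10^7 / 4072 = 6925 m³.

V ≈ 6930 m³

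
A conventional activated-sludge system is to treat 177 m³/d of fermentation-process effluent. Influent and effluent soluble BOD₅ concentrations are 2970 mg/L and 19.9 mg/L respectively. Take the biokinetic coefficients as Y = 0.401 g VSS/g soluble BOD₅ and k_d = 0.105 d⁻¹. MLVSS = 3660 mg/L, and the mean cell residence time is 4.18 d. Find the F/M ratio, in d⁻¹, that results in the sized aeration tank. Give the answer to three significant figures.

From the SRT design equation V = Y Q (S₀−S) θ_c / [X (1 + k_d θ_c)] = 0.401 × 177 × (2970 − 19.9) × 4.18 / [3660 × (1 + 0.105 × 4.18)] = 8.75×10^5 / 5266 = 166.2 m³.
Food-to-microorganism ratio F/M = Q S₀ / (V X) = 177 × 2970 / (166.2 × 3660) = 0.8642 d⁻¹.

F/M ≈ 0.864 d⁻¹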